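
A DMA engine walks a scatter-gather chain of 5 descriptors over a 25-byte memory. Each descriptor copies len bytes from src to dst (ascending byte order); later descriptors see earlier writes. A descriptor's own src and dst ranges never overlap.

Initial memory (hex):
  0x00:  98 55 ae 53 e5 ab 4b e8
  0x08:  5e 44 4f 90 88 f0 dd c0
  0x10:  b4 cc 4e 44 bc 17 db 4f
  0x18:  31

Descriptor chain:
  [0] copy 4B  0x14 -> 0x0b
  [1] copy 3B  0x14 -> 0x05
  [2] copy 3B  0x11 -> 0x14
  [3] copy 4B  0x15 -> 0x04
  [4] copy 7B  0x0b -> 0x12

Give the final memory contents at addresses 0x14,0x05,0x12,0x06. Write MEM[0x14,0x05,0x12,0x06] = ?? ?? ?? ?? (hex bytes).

MEM[0x14,0x05,0x12,0x06] = db 44 bc 4f

[0] 0x14->0x0b len=4 : bc 17 db 4f
[1] 0x14->0x05 len=3 : bc 17 db
[2] 0x11->0x14 len=3 : cc 4e 44
[3] 0x15->0x04 len=4 : 4e 44 4f 31
[4] 0x0b->0x12 len=7 : bc 17 db 4f c0 b4 cc
query mem[0x14]=0xdb, mem[0x05]=0x44, mem[0x12]=0xbc, mem[0x06]=0x4f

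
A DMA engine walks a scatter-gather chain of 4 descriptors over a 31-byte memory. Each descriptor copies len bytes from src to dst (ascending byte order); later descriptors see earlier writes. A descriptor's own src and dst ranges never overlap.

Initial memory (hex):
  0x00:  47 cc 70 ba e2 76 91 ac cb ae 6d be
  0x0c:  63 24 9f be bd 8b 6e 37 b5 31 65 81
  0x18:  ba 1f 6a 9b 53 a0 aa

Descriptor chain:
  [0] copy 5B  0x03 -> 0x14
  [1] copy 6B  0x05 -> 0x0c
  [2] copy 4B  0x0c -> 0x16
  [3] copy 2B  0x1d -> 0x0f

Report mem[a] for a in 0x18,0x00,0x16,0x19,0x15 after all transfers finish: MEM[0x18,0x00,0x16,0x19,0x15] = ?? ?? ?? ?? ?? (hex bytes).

MEM[0x18,0x00,0x16,0x19,0x15] = ac 47 76 cb e2

  after D0: wrote 5B at 0x14 = bae27691ac
  after D1: wrote 6B at 0x0c = 7691accbae6d
  after D2: wrote 4B at 0x16 = 7691accb
  after D3: wrote 2B at 0x0f = a0aa
query mem[0x18]=0xac, mem[0x00]=0x47, mem[0x16]=0x76, mem[0x19]=0xcb, mem[0x15]=0xe2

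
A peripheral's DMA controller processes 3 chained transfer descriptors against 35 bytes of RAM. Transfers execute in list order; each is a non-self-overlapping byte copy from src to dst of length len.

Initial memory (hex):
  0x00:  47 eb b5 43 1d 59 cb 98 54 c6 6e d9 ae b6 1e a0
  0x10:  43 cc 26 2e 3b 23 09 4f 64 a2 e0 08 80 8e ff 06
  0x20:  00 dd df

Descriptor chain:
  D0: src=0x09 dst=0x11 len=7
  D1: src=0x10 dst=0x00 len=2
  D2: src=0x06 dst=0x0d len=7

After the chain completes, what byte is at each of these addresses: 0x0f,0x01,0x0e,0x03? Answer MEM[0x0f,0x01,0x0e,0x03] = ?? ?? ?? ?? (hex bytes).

  after D0: wrote 7B at 0x11 = c66ed9aeb61ea0
  after D1: wrote 2B at 0x00 = 43c6
  after D2: wrote 7B at 0x0d = cb9854c66ed9ae
query mem[0x0f]=0x54, mem[0x01]=0xc6, mem[0x0e]=0x98, mem[0x03]=0x43

MEM[0x0f,0x01,0x0e,0x03] = 54 c6 98 43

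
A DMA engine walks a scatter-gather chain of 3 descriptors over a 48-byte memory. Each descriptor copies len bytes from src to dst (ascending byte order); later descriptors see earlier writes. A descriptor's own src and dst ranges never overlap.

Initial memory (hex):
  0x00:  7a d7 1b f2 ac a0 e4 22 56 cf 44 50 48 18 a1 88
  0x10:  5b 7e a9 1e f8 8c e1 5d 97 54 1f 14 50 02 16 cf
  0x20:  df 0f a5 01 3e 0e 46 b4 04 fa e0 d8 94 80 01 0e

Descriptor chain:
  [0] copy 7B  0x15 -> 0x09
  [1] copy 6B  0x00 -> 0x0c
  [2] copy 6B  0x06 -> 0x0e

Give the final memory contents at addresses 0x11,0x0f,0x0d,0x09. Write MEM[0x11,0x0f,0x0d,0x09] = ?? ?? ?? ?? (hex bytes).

  after D0: wrote 7B at 0x09 = 8ce15d97541f14
  after D1: wrote 6B at 0x0c = 7ad71bf2aca0
  after D2: wrote 6B at 0x0e = e422568ce15d
query mem[0x11]=0x8c, mem[0x0f]=0x22, mem[0x0d]=0xd7, mem[0x09]=0x8c

MEM[0x11,0x0f,0x0d,0x09] = 8c 22 d7 8c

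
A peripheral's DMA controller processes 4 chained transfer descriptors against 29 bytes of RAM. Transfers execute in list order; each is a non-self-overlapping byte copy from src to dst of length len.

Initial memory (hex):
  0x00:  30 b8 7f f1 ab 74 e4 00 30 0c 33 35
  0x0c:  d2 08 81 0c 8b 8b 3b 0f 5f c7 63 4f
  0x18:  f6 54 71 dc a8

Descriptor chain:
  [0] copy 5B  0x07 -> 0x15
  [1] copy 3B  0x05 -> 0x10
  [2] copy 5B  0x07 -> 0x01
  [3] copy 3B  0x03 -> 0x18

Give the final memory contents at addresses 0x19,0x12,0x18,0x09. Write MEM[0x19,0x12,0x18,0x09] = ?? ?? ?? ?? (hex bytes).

D0: mem[0x15..0x19] <- [00 30 0c 33 35]
D1: mem[0x10..0x12] <- [74 e4 00]
D2: mem[0x01..0x05] <- [00 30 0c 33 35]
D3: mem[0x18..0x1a] <- [0c 33 35]
query mem[0x19]=0x33, mem[0x12]=0x00, mem[0x18]=0x0c, mem[0x09]=0x0c

MEM[0x19,0x12,0x18,0x09] = 33 00 0c 0c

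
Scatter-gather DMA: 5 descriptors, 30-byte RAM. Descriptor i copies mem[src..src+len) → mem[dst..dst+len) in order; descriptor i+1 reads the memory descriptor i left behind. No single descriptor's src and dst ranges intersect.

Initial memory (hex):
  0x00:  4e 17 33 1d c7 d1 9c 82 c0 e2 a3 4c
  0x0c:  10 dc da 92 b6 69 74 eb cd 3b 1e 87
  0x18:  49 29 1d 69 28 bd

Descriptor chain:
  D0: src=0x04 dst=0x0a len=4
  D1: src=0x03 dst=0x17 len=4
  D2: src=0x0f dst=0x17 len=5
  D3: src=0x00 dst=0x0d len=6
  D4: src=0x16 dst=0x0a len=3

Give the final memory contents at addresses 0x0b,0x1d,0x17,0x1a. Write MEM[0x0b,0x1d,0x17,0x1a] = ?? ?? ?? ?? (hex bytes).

[0] 0x04->0x0a len=4 : c7 d1 9c 82
[1] 0x03->0x17 len=4 : 1d c7 d1 9c
[2] 0x0f->0x17 len=5 : 92 b6 69 74 eb
[3] 0x00->0x0d len=6 : 4e 17 33 1d c7 d1
[4] 0x16->0x0a len=3 : 1e 92 b6
query mem[0x0b]=0x92, mem[0x1d]=0xbd, mem[0x17]=0x92, mem[0x1a]=0x74

MEM[0x0b,0x1d,0x17,0x1a] = 92 bd 92 74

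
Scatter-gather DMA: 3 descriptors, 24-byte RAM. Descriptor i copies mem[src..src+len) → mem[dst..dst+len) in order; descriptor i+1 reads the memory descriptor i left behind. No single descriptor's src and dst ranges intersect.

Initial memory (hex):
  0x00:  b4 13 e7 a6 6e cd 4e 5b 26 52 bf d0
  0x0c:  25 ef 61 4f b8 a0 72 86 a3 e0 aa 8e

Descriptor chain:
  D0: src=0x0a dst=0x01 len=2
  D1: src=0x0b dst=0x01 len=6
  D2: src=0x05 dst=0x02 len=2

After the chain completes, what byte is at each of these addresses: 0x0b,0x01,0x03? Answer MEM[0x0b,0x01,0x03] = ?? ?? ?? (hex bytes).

#0 dst[0x01+2] := {0xbf,0xd0}
#1 dst[0x01+6] := {0xd0,0x25,0xef,0x61,0x4f,0xb8}
#2 dst[0x02+2] := {0x4f,0xb8}
query mem[0x0b]=0xd0, mem[0x01]=0xd0, mem[0x03]=0xb8

MEM[0x0b,0x01,0x03] = d0 d0 b8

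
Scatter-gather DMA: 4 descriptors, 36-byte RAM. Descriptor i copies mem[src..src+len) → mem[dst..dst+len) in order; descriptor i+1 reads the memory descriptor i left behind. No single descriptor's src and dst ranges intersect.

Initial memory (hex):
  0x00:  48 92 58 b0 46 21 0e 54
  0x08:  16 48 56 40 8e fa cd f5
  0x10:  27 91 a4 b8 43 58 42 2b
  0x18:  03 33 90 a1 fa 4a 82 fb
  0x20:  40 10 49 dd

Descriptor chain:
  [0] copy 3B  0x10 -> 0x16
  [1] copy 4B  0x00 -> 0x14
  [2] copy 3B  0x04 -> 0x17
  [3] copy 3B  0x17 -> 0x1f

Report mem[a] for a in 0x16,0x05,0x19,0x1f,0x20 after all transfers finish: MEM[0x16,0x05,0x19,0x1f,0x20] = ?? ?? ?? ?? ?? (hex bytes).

D0: mem[0x16..0x18] <- [27 91 a4]
D1: mem[0x14..0x17] <- [48 92 58 b0]
D2: mem[0x17..0x19] <- [46 21 0e]
D3: mem[0x1f..0x21] <- [46 21 0e]
query mem[0x16]=0x58, mem[0x05]=0x21, mem[0x19]=0x0e, mem[0x1f]=0x46, mem[0x20]=0x21

MEM[0x16,0x05,0x19,0x1f,0x20] = 58 21 0e 46 21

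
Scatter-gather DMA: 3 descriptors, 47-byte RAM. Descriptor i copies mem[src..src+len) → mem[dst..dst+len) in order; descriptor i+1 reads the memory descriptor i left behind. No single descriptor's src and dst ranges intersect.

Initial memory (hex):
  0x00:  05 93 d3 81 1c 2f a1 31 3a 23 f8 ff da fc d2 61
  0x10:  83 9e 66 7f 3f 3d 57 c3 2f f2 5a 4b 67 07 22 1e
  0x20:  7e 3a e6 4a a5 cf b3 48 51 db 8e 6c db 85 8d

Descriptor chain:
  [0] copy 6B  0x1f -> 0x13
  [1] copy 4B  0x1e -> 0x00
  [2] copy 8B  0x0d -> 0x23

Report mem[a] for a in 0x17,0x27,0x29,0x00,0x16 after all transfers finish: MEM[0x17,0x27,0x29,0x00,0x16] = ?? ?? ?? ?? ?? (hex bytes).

MEM[0x17,0x27,0x29,0x00,0x16] = 4a 9e 1e 22 e6

#0 dst[0x13+6] := {0x1e,0x7e,0x3a,0xe6,0x4a,0xa5}
#1 dst[0x00+4] := {0x22,0x1e,0x7e,0x3a}
#2 dst[0x23+8] := {0xfc,0xd2,0x61,0x83,0x9e,0x66,0x1e,0x7e}
query mem[0x17]=0x4a, mem[0x27]=0x9e, mem[0x29]=0x1e, mem[0x00]=0x22, mem[0x16]=0xe6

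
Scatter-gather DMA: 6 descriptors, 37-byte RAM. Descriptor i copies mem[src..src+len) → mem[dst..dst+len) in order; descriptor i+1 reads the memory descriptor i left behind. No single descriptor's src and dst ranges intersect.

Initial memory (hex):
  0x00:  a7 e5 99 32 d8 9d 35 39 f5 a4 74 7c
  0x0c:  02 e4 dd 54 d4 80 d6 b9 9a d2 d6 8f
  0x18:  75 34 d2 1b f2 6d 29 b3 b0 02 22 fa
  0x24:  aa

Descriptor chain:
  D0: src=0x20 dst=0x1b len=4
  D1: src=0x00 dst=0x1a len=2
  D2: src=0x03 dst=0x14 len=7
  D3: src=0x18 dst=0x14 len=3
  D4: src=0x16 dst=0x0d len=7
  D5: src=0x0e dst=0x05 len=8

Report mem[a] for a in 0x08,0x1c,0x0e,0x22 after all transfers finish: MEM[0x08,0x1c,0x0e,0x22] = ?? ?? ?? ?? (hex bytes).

MEM[0x08,0x1c,0x0e,0x22] = a4 02 35 22

#0 dst[0x1b+4] := {0xb0,0x02,0x22,0xfa}
#1 dst[0x1a+2] := {0xa7,0xe5}
#2 dst[0x14+7] := {0x32,0xd8,0x9d,0x35,0x39,0xf5,0xa4}
#3 dst[0x14+3] := {0x39,0xf5,0xa4}
#4 dst[0x0d+7] := {0xa4,0x35,0x39,0xf5,0xa4,0xe5,0x02}
#5 dst[0x05+8] := {0x35,0x39,0xf5,0xa4,0xe5,0x02,0x39,0xf5}
query mem[0x08]=0xa4, mem[0x1c]=0x02, mem[0x0e]=0x35, mem[0x22]=0x22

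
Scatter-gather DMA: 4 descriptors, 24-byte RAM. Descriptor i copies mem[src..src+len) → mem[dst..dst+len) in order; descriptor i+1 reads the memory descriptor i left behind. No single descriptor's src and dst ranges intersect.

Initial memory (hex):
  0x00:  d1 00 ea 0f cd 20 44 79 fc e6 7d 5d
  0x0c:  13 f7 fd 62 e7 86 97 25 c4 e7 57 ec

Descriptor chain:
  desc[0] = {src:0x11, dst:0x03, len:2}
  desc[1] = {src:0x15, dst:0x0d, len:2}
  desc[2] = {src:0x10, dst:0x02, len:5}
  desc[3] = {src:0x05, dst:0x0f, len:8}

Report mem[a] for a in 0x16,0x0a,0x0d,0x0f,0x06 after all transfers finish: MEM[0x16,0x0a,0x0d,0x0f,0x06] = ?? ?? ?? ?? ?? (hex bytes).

D0: mem[0x03..0x04] <- [86 97]
D1: mem[0x0d..0x0e] <- [e7 57]
D2: mem[0x02..0x06] <- [e7 86 97 25 c4]
D3: mem[0x0f..0x16] <- [25 c4 79 fc e6 7d 5d 13]
query mem[0x16]=0x13, mem[0x0a]=0x7d, mem[0x0d]=0xe7, mem[0x0f]=0x25, mem[0x06]=0xc4

MEM[0x16,0x0a,0x0d,0x0f,0x06] = 13 7d e7 25 c4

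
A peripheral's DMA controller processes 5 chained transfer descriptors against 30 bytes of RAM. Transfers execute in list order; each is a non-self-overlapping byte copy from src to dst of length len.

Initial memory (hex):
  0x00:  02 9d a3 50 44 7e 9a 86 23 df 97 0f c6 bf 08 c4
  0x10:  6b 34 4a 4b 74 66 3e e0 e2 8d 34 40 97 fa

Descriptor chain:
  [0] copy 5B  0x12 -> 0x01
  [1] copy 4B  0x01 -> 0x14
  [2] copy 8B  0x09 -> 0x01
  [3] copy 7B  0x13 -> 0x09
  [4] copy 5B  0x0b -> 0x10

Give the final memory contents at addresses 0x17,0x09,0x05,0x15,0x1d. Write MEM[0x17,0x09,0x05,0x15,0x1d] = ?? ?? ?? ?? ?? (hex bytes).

MEM[0x17,0x09,0x05,0x15,0x1d] = 66 4b bf 4b fa

#0 dst[0x01+5] := {0x4a,0x4b,0x74,0x66,0x3e}
#1 dst[0x14+4] := {0x4a,0x4b,0x74,0x66}
#2 dst[0x01+8] := {0xdf,0x97,0x0f,0xc6,0xbf,0x08,0xc4,0x6b}
#3 dst[0x09+7] := {0x4b,0x4a,0x4b,0x74,0x66,0xe2,0x8d}
#4 dst[0x10+5] := {0x4b,0x74,0x66,0xe2,0x8d}
query mem[0x17]=0x66, mem[0x09]=0x4b, mem[0x05]=0xbf, mem[0x15]=0x4b, mem[0x1d]=0xfa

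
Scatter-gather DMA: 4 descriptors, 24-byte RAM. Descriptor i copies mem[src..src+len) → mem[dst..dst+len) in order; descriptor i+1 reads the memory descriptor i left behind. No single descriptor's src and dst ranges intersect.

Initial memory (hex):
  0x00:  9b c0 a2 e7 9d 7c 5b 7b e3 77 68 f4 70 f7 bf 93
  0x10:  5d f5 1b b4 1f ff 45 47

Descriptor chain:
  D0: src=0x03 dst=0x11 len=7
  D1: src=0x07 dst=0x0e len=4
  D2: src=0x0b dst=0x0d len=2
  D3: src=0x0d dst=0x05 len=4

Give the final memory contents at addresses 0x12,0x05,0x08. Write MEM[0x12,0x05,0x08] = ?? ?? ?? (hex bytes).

#0 dst[0x11+7] := {0xe7,0x9d,0x7c,0x5b,0x7b,0xe3,0x77}
#1 dst[0x0e+4] := {0x7b,0xe3,0x77,0x68}
#2 dst[0x0d+2] := {0xf4,0x70}
#3 dst[0x05+4] := {0xf4,0x70,0xe3,0x77}
query mem[0x12]=0x9d, mem[0x05]=0xf4, mem[0x08]=0x77

MEM[0x12,0x05,0x08] = 9d f4 77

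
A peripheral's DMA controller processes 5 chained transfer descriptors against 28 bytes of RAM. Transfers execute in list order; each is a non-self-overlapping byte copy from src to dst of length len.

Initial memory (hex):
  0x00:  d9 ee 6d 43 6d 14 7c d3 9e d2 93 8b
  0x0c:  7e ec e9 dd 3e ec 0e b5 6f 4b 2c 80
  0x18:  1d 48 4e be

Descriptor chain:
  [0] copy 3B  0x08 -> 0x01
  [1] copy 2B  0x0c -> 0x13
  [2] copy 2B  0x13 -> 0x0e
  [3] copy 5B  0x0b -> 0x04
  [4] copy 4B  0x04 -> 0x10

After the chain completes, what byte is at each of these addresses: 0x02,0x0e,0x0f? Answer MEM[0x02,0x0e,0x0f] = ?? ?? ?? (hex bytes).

MEM[0x02,0x0e,0x0f] = d2 7e ec

D0: mem[0x01..0x03] <- [9e d2 93]
D1: mem[0x13..0x14] <- [7e ec]
D2: mem[0x0e..0x0f] <- [7e ec]
D3: mem[0x04..0x08] <- [8b 7e ec 7e ec]
D4: mem[0x10..0x13] <- [8b 7e ec 7e]
query mem[0x02]=0xd2, mem[0x0e]=0x7e, mem[0x0f]=0xec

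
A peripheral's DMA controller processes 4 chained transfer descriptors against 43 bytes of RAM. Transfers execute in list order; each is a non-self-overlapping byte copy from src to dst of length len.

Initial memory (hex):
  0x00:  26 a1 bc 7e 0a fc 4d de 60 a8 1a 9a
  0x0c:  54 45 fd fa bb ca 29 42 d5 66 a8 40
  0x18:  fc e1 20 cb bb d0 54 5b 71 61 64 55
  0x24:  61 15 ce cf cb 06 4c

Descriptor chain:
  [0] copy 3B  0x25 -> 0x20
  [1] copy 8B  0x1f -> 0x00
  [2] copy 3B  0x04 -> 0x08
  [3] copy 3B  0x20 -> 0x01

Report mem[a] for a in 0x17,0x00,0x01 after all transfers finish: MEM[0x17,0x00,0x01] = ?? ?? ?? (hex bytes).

  after D0: wrote 3B at 0x20 = 15cecf
  after D1: wrote 8B at 0x00 = 5b15cecf556115ce
  after D2: wrote 3B at 0x08 = 556115
  after D3: wrote 3B at 0x01 = 15cecf
query mem[0x17]=0x40, mem[0x00]=0x5b, mem[0x01]=0x15

MEM[0x17,0x00,0x01] = 40 5b 15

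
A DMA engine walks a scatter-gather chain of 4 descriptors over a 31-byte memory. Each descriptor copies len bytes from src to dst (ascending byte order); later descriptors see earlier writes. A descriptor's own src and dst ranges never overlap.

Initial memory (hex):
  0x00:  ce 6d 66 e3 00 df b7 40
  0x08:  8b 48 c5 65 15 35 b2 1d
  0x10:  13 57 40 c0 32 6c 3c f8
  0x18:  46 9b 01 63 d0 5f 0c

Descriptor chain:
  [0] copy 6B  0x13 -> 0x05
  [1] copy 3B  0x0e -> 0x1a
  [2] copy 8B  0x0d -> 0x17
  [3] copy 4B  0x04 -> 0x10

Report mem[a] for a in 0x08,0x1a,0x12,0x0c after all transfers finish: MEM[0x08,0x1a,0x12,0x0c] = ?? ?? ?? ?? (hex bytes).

#0 dst[0x05+6] := {0xc0,0x32,0x6c,0x3c,0xf8,0x46}
#1 dst[0x1a+3] := {0xb2,0x1d,0x13}
#2 dst[0x17+8] := {0x35,0xb2,0x1d,0x13,0x57,0x40,0xc0,0x32}
#3 dst[0x10+4] := {0x00,0xc0,0x32,0x6c}
query mem[0x08]=0x3c, mem[0x1a]=0x13, mem[0x12]=0x32, mem[0x0c]=0x15

MEM[0x08,0x1a,0x12,0x0c] = 3c 13 32 15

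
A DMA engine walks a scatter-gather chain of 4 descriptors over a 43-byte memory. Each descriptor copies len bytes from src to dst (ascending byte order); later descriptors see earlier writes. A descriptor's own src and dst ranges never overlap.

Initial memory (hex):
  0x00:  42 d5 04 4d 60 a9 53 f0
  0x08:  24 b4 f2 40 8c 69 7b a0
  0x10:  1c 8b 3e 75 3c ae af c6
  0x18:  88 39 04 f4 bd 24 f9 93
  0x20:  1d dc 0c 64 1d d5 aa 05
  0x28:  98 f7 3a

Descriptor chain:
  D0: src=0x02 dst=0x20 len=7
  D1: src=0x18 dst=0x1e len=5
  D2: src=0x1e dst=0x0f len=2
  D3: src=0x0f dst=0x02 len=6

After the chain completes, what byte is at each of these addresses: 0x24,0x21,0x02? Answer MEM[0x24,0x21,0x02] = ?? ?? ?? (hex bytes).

#0 dst[0x20+7] := {0x04,0x4d,0x60,0xa9,0x53,0xf0,0x24}
#1 dst[0x1e+5] := {0x88,0x39,0x04,0xf4,0xbd}
#2 dst[0x0f+2] := {0x88,0x39}
#3 dst[0x02+6] := {0x88,0x39,0x8b,0x3e,0x75,0x3c}
query mem[0x24]=0x53, mem[0x21]=0xf4, mem[0x02]=0x88

MEM[0x24,0x21,0x02] = 53 f4 88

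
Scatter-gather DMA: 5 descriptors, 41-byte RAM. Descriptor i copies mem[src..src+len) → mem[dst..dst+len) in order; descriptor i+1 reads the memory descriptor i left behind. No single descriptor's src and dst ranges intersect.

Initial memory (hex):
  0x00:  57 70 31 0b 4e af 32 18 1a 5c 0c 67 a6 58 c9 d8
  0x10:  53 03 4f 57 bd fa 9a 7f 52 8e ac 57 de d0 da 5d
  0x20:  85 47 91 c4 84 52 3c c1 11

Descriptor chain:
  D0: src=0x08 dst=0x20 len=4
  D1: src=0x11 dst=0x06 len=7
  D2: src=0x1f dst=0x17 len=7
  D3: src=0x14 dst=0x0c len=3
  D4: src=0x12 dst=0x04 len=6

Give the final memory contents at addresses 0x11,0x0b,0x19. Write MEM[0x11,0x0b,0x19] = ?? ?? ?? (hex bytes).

[0] 0x08->0x20 len=4 : 1a 5c 0c 67
[1] 0x11->0x06 len=7 : 03 4f 57 bd fa 9a 7f
[2] 0x1f->0x17 len=7 : 5d 1a 5c 0c 67 84 52
[3] 0x14->0x0c len=3 : bd fa 9a
[4] 0x12->0x04 len=6 : 4f 57 bd fa 9a 5d
query mem[0x11]=0x03, mem[0x0b]=0x9a, mem[0x19]=0x5c

MEM[0x11,0x0b,0x19] = 03 9a 5c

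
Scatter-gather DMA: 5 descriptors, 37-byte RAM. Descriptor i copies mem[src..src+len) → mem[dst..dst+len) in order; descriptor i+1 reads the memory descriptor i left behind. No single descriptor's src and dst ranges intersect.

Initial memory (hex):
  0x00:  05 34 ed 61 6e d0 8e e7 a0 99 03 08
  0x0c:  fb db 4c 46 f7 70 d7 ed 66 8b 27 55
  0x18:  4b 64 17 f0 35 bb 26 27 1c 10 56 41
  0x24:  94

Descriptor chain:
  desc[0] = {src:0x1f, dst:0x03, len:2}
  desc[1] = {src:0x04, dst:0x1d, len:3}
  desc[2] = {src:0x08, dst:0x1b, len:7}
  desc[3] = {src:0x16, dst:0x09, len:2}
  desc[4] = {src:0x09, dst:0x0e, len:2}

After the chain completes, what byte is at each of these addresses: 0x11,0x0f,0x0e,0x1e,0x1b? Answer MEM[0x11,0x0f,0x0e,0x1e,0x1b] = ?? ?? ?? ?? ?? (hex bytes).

[0] 0x1f->0x03 len=2 : 27 1c
[1] 0x04->0x1d len=3 : 1c d0 8e
[2] 0x08->0x1b len=7 : a0 99 03 08 fb db 4c
[3] 0x16->0x09 len=2 : 27 55
[4] 0x09->0x0e len=2 : 27 55
query mem[0x11]=0x70, mem[0x0f]=0x55, mem[0x0e]=0x27, mem[0x1e]=0x08, mem[0x1b]=0xa0

MEM[0x11,0x0f,0x0e,0x1e,0x1b] = 70 55 27 08 a0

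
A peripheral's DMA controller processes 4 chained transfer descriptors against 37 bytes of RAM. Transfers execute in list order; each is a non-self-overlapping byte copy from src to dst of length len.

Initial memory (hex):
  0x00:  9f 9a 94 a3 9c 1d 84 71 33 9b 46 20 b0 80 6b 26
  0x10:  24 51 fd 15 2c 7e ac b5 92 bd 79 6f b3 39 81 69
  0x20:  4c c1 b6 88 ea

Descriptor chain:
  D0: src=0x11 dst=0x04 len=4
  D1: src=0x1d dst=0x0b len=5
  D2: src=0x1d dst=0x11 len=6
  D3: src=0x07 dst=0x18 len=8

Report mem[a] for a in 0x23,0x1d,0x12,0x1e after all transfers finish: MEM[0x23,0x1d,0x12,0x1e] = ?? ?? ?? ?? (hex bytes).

#0 dst[0x04+4] := {0x51,0xfd,0x15,0x2c}
#1 dst[0x0b+5] := {0x39,0x81,0x69,0x4c,0xc1}
#2 dst[0x11+6] := {0x39,0x81,0x69,0x4c,0xc1,0xb6}
#3 dst[0x18+8] := {0x2c,0x33,0x9b,0x46,0x39,0x81,0x69,0x4c}
query mem[0x23]=0x88, mem[0x1d]=0x81, mem[0x12]=0x81, mem[0x1e]=0x69

MEM[0x23,0x1d,0x12,0x1e] = 88 81 81 69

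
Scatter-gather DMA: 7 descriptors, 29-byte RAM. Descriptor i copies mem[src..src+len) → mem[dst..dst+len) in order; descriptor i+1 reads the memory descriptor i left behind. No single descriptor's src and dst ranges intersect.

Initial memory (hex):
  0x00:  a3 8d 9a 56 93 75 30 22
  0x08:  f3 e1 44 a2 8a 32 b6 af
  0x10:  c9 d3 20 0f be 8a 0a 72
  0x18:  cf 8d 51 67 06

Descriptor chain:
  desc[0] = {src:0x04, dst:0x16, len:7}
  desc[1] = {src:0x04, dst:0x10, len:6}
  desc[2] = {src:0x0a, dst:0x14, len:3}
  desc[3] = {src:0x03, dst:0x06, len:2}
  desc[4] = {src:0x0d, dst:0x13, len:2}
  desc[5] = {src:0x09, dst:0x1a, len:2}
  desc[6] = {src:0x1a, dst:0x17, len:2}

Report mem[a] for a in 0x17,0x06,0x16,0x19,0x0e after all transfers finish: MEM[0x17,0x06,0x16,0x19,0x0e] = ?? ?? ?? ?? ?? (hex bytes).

MEM[0x17,0x06,0x16,0x19,0x0e] = e1 56 8a 22 b6

[0] 0x04->0x16 len=7 : 93 75 30 22 f3 e1 44
[1] 0x04->0x10 len=6 : 93 75 30 22 f3 e1
[2] 0x0a->0x14 len=3 : 44 a2 8a
[3] 0x03->0x06 len=2 : 56 93
[4] 0x0d->0x13 len=2 : 32 b6
[5] 0x09->0x1a len=2 : e1 44
[6] 0x1a->0x17 len=2 : e1 44
query mem[0x17]=0xe1, mem[0x06]=0x56, mem[0x16]=0x8a, mem[0x19]=0x22, mem[0x0e]=0xb6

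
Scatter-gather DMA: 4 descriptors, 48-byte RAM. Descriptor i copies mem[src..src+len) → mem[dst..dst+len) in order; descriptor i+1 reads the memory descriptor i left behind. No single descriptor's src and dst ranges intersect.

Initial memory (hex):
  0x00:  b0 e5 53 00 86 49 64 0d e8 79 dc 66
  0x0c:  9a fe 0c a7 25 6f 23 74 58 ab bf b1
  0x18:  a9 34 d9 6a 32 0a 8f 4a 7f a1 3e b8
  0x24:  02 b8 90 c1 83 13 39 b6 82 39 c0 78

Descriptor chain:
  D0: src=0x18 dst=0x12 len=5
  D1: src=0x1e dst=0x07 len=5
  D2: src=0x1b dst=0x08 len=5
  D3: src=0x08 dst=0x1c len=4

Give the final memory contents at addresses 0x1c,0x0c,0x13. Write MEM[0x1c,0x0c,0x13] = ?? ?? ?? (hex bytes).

MEM[0x1c,0x0c,0x13] = 6a 4a 34

D0: mem[0x12..0x16] <- [a9 34 d9 6a 32]
D1: mem[0x07..0x0b] <- [8f 4a 7f a1 3e]
D2: mem[0x08..0x0c] <- [6a 32 0a 8f 4a]
D3: mem[0x1c..0x1f] <- [6a 32 0a 8f]
query mem[0x1c]=0x6a, mem[0x0c]=0x4a, mem[0x13]=0x34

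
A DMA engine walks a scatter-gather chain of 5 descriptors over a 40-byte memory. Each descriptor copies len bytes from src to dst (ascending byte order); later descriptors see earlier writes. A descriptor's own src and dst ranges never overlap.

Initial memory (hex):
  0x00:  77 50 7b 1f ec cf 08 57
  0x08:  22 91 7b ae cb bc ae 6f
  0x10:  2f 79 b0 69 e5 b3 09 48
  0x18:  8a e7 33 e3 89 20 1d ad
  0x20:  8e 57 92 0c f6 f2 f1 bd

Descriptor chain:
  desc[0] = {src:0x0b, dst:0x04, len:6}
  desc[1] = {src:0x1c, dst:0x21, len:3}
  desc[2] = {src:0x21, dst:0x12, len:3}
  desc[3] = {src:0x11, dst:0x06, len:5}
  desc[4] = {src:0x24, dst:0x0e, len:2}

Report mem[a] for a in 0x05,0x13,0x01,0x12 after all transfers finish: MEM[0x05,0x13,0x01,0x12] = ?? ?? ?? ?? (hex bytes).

  after D0: wrote 6B at 0x04 = aecbbcae6f2f
  after D1: wrote 3B at 0x21 = 89201d
  after D2: wrote 3B at 0x12 = 89201d
  after D3: wrote 5B at 0x06 = 7989201db3
  after D4: wrote 2B at 0x0e = f6f2
query mem[0x05]=0xcb, mem[0x13]=0x20, mem[0x01]=0x50, mem[0x12]=0x89

MEM[0x05,0x13,0x01,0x12] = cb 20 50 89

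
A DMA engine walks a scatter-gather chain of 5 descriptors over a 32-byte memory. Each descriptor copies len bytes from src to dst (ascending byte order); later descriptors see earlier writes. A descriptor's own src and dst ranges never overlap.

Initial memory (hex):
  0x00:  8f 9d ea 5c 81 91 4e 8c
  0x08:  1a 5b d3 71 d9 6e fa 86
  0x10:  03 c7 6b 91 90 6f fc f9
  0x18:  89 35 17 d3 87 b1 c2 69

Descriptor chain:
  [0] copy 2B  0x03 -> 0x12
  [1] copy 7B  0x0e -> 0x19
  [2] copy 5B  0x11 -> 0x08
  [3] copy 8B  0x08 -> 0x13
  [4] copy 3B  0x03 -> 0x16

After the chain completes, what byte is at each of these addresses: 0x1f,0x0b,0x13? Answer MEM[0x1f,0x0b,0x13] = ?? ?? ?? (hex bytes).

MEM[0x1f,0x0b,0x13] = 90 90 c7

D0: mem[0x12..0x13] <- [5c 81]
D1: mem[0x19..0x1f] <- [fa 86 03 c7 5c 81 90]
D2: mem[0x08..0x0c] <- [c7 5c 81 90 6f]
D3: mem[0x13..0x1a] <- [c7 5c 81 90 6f 6e fa 86]
D4: mem[0x16..0x18] <- [5c 81 91]
query mem[0x1f]=0x90, mem[0x0b]=0x90, mem[0x13]=0xc7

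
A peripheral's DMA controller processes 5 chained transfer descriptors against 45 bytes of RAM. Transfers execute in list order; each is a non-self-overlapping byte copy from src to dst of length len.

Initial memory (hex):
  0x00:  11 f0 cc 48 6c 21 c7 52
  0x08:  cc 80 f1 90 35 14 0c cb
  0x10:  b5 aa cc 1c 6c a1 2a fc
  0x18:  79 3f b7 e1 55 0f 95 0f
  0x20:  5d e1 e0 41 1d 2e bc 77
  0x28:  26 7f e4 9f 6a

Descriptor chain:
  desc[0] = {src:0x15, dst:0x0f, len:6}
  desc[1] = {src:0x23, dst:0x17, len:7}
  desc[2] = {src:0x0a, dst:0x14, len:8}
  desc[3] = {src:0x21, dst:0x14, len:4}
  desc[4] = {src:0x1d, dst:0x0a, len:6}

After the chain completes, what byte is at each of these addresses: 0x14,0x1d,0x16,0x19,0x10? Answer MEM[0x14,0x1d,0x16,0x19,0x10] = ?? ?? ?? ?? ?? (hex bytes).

D0: mem[0x0f..0x14] <- [a1 2a fc 79 3f b7]
D1: mem[0x17..0x1d] <- [41 1d 2e bc 77 26 7f]
D2: mem[0x14..0x1b] <- [f1 90 35 14 0c a1 2a fc]
D3: mem[0x14..0x17] <- [e1 e0 41 1d]
D4: mem[0x0a..0x0f] <- [7f 95 0f 5d e1 e0]
query mem[0x14]=0xe1, mem[0x1d]=0x7f, mem[0x16]=0x41, mem[0x19]=0xa1, mem[0x10]=0x2a

MEM[0x14,0x1d,0x16,0x19,0x10] = e1 7f 41 a1 2a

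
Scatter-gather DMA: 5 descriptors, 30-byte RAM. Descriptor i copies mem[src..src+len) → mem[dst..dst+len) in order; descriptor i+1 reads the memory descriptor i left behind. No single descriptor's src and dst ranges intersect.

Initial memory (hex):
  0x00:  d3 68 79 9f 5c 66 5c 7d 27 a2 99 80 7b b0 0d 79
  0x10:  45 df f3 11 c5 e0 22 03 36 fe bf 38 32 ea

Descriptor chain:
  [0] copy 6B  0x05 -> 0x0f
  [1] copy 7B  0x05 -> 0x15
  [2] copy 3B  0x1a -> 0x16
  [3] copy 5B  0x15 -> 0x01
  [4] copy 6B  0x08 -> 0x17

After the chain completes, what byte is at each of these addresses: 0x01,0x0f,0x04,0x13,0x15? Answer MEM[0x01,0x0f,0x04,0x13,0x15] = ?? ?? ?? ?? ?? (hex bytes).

#0 dst[0x0f+6] := {0x66,0x5c,0x7d,0x27,0xa2,0x99}
#1 dst[0x15+7] := {0x66,0x5c,0x7d,0x27,0xa2,0x99,0x80}
#2 dst[0x16+3] := {0x99,0x80,0x32}
#3 dst[0x01+5] := {0x66,0x99,0x80,0x32,0xa2}
#4 dst[0x17+6] := {0x27,0xa2,0x99,0x80,0x7b,0xb0}
query mem[0x01]=0x66, mem[0x0f]=0x66, mem[0x04]=0x32, mem[0x13]=0xa2, mem[0x15]=0x66

MEM[0x01,0x0f,0x04,0x13,0x15] = 66 66 32 a2 66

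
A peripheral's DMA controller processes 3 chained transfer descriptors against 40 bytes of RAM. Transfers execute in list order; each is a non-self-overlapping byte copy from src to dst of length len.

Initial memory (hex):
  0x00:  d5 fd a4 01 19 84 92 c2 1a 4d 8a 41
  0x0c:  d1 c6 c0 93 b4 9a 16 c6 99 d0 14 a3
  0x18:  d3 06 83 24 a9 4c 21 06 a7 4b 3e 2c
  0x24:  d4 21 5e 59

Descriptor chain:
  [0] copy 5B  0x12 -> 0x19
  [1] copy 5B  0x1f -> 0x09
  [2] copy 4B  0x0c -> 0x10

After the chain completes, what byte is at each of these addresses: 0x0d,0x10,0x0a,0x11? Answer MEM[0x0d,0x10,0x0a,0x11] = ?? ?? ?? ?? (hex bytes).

MEM[0x0d,0x10,0x0a,0x11] = 2c 3e a7 2c

  after D0: wrote 5B at 0x19 = 16c699d014
  after D1: wrote 5B at 0x09 = 06a74b3e2c
  after D2: wrote 4B at 0x10 = 3e2cc093
query mem[0x0d]=0x2c, mem[0x10]=0x3e, mem[0x0a]=0xa7, mem[0x11]=0x2c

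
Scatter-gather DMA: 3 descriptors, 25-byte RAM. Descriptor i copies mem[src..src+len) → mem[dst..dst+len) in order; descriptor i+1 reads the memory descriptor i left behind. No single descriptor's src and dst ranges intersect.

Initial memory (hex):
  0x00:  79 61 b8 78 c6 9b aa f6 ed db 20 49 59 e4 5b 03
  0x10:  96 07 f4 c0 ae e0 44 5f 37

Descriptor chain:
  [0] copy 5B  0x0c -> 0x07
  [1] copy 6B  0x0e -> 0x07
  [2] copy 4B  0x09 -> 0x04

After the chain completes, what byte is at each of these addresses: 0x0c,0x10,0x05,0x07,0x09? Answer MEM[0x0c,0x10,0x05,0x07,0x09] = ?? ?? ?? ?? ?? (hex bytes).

[0] 0x0c->0x07 len=5 : 59 e4 5b 03 96
[1] 0x0e->0x07 len=6 : 5b 03 96 07 f4 c0
[2] 0x09->0x04 len=4 : 96 07 f4 c0
query mem[0x0c]=0xc0, mem[0x10]=0x96, mem[0x05]=0x07, mem[0x07]=0xc0, mem[0x09]=0x96

MEM[0x0c,0x10,0x05,0x07,0x09] = c0 96 07 c0 96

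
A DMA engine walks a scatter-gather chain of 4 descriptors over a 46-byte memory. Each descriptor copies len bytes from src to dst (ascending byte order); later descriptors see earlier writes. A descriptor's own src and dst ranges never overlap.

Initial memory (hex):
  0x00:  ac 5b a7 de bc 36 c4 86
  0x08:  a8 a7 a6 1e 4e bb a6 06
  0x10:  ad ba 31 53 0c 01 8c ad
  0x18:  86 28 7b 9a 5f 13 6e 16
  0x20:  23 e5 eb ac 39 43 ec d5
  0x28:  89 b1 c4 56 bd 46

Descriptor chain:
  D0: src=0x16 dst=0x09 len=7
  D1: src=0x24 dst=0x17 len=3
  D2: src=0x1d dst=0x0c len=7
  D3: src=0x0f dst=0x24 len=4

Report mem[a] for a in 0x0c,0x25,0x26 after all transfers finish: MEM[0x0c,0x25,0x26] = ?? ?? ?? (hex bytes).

  after D0: wrote 7B at 0x09 = 8cad86287b9a5f
  after D1: wrote 3B at 0x17 = 3943ec
  after D2: wrote 7B at 0x0c = 136e1623e5ebac
  after D3: wrote 4B at 0x24 = 23e5ebac
query mem[0x0c]=0x13, mem[0x25]=0xe5, mem[0x26]=0xeb

MEM[0x0c,0x25,0x26] = 13 e5 eb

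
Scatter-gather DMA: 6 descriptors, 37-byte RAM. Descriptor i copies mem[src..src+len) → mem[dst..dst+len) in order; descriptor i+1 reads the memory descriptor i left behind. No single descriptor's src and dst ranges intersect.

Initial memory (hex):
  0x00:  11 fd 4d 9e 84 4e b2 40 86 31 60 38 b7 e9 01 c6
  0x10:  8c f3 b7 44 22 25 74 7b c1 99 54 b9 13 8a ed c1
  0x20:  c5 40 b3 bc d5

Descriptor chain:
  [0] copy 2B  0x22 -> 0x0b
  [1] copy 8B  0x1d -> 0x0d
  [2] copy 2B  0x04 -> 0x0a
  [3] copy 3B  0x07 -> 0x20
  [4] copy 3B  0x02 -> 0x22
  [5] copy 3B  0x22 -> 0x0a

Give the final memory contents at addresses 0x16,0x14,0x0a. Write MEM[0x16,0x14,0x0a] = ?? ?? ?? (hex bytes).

MEM[0x16,0x14,0x0a] = 74 d5 4d

#0 dst[0x0b+2] := {0xb3,0xbc}
#1 dst[0x0d+8] := {0x8a,0xed,0xc1,0xc5,0x40,0xb3,0xbc,0xd5}
#2 dst[0x0a+2] := {0x84,0x4e}
#3 dst[0x20+3] := {0x40,0x86,0x31}
#4 dst[0x22+3] := {0x4d,0x9e,0x84}
#5 dst[0x0a+3] := {0x4d,0x9e,0x84}
query mem[0x16]=0x74, mem[0x14]=0xd5, mem[0x0a]=0x4d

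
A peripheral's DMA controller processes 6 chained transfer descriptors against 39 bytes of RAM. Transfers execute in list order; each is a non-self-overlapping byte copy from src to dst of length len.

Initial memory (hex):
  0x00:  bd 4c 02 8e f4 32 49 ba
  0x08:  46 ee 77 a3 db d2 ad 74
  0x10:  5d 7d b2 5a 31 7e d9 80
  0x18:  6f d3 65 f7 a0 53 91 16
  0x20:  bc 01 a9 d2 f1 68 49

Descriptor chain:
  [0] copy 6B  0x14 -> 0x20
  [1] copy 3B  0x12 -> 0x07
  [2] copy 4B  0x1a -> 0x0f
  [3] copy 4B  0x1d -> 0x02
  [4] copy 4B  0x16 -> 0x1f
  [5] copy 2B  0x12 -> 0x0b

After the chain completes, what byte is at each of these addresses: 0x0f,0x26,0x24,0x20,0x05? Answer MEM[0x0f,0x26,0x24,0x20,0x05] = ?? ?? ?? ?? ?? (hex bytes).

MEM[0x0f,0x26,0x24,0x20,0x05] = 65 49 6f 80 31

#0 dst[0x20+6] := {0x31,0x7e,0xd9,0x80,0x6f,0xd3}
#1 dst[0x07+3] := {0xb2,0x5a,0x31}
#2 dst[0x0f+4] := {0x65,0xf7,0xa0,0x53}
#3 dst[0x02+4] := {0x53,0x91,0x16,0x31}
#4 dst[0x1f+4] := {0xd9,0x80,0x6f,0xd3}
#5 dst[0x0b+2] := {0x53,0x5a}
query mem[0x0f]=0x65, mem[0x26]=0x49, mem[0x24]=0x6f, mem[0x20]=0x80, mem[0x05]=0x31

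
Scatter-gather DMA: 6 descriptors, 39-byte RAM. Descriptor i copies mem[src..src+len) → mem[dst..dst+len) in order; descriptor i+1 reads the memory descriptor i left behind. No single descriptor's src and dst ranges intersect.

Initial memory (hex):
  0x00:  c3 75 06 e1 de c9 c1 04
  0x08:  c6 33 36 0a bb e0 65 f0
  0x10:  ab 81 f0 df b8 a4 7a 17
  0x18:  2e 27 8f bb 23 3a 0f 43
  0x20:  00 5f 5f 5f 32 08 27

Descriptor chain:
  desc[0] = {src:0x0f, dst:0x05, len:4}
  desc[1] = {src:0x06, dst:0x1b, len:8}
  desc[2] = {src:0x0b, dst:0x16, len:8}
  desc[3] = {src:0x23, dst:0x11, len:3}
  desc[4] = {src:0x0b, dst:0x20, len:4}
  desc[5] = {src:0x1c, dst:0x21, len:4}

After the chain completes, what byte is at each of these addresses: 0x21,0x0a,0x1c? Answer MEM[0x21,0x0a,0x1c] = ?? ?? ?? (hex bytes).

MEM[0x21,0x0a,0x1c] = 81 36 81

D0: mem[0x05..0x08] <- [f0 ab 81 f0]
D1: mem[0x1b..0x22] <- [ab 81 f0 33 36 0a bb e0]
D2: mem[0x16..0x1d] <- [0a bb e0 65 f0 ab 81 f0]
D3: mem[0x11..0x13] <- [5f 32 08]
D4: mem[0x20..0x23] <- [0a bb e0 65]
D5: mem[0x21..0x24] <- [81 f0 33 36]
query mem[0x21]=0x81, mem[0x0a]=0x36, mem[0x1c]=0x81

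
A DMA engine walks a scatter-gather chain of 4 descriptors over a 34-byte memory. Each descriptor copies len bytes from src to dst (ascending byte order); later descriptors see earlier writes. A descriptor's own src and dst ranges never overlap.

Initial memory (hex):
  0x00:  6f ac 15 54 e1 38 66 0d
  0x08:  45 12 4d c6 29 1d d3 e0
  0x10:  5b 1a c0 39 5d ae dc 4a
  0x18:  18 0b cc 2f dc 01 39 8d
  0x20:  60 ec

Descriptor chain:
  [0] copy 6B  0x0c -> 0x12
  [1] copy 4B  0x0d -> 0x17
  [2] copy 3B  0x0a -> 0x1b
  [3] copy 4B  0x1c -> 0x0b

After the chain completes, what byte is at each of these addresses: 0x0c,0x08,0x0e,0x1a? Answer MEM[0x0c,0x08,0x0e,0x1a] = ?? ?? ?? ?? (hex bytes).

MEM[0x0c,0x08,0x0e,0x1a] = 29 45 8d 5b

  after D0: wrote 6B at 0x12 = 291dd3e05b1a
  after D1: wrote 4B at 0x17 = 1dd3e05b
  after D2: wrote 3B at 0x1b = 4dc629
  after D3: wrote 4B at 0x0b = c629398d
query mem[0x0c]=0x29, mem[0x08]=0x45, mem[0x0e]=0x8d, mem[0x1a]=0x5b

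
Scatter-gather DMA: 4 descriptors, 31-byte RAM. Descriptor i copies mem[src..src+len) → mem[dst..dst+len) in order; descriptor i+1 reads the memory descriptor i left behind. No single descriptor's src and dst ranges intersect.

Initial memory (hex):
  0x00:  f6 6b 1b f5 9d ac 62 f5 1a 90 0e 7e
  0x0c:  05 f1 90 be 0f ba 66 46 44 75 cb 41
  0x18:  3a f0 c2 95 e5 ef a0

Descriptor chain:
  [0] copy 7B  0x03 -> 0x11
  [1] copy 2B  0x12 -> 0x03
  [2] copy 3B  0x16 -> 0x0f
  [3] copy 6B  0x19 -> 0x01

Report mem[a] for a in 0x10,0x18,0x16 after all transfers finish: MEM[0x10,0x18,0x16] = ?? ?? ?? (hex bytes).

  after D0: wrote 7B at 0x11 = f59dac62f51a90
  after D1: wrote 2B at 0x03 = 9dac
  after D2: wrote 3B at 0x0f = 1a903a
  after D3: wrote 6B at 0x01 = f0c295e5efa0
query mem[0x10]=0x90, mem[0x18]=0x3a, mem[0x16]=0x1a

MEM[0x10,0x18,0x16] = 90 3a 1a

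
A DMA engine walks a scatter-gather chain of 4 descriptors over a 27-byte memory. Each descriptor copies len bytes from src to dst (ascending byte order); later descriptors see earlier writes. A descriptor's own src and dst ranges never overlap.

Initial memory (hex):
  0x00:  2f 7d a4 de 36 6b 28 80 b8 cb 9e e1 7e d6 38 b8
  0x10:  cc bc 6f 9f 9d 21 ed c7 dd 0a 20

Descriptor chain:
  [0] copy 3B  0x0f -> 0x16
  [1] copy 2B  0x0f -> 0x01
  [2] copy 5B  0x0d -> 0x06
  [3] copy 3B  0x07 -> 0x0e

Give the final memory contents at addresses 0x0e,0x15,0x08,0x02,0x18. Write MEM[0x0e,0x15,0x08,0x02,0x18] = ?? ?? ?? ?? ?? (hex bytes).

#0 dst[0x16+3] := {0xb8,0xcc,0xbc}
#1 dst[0x01+2] := {0xb8,0xcc}
#2 dst[0x06+5] := {0xd6,0x38,0xb8,0xcc,0xbc}
#3 dst[0x0e+3] := {0x38,0xb8,0xcc}
query mem[0x0e]=0x38, mem[0x15]=0x21, mem[0x08]=0xb8, mem[0x02]=0xcc, mem[0x18]=0xbc

MEM[0x0e,0x15,0x08,0x02,0x18] = 38 21 b8 cc bc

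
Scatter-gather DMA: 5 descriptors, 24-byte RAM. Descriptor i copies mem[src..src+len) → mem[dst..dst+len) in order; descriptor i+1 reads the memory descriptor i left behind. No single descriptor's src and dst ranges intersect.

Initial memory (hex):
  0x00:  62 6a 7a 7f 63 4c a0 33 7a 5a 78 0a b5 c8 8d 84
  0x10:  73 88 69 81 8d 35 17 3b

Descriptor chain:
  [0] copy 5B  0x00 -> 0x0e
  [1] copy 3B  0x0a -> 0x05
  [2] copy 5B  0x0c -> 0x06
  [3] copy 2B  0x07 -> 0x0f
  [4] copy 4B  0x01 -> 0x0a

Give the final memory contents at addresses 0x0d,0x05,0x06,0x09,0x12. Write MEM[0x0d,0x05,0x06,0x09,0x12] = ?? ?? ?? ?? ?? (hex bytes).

#0 dst[0x0e+5] := {0x62,0x6a,0x7a,0x7f,0x63}
#1 dst[0x05+3] := {0x78,0x0a,0xb5}
#2 dst[0x06+5] := {0xb5,0xc8,0x62,0x6a,0x7a}
#3 dst[0x0f+2] := {0xc8,0x62}
#4 dst[0x0a+4] := {0x6a,0x7a,0x7f,0x63}
query mem[0x0d]=0x63, mem[0x05]=0x78, mem[0x06]=0xb5, mem[0x09]=0x6a, mem[0x12]=0x63

MEM[0x0d,0x05,0x06,0x09,0x12] = 63 78 b5 6a 63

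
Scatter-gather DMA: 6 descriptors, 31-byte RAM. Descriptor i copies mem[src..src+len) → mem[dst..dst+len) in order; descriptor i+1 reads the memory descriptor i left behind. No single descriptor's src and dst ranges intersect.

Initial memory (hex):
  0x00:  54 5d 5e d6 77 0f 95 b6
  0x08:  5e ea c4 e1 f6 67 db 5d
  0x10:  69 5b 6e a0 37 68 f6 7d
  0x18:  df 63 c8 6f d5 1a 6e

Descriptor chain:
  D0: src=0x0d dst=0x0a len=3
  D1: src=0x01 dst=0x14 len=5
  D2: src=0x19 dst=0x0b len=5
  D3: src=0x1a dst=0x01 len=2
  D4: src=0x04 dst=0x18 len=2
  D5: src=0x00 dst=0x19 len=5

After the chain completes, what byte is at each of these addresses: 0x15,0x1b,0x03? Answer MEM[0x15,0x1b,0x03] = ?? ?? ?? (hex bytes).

MEM[0x15,0x1b,0x03] = 5e 6f d6

D0: mem[0x0a..0x0c] <- [67 db 5d]
D1: mem[0x14..0x18] <- [5d 5e d6 77 0f]
D2: mem[0x0b..0x0f] <- [63 c8 6f d5 1a]
D3: mem[0x01..0x02] <- [c8 6f]
D4: mem[0x18..0x19] <- [77 0f]
D5: mem[0x19..0x1d] <- [54 c8 6f d6 77]
query mem[0x15]=0x5e, mem[0x1b]=0x6f, mem[0x03]=0xd6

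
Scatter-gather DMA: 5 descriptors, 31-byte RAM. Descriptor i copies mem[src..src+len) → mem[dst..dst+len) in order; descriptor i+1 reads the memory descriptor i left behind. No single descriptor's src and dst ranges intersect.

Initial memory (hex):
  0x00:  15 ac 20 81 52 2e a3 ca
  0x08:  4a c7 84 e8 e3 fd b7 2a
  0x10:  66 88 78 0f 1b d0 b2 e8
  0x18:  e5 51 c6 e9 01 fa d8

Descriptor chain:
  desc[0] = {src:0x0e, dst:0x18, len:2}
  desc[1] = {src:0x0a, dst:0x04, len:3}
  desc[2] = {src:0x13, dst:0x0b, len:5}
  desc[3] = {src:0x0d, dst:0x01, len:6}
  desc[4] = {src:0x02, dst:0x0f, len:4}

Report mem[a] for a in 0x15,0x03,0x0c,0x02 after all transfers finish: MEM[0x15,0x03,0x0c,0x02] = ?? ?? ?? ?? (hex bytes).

D0: mem[0x18..0x19] <- [b7 2a]
D1: mem[0x04..0x06] <- [84 e8 e3]
D2: mem[0x0b..0x0f] <- [0f 1b d0 b2 e8]
D3: mem[0x01..0x06] <- [d0 b2 e8 66 88 78]
D4: mem[0x0f..0x12] <- [b2 e8 66 88]
query mem[0x15]=0xd0, mem[0x03]=0xe8, mem[0x0c]=0x1b, mem[0x02]=0xb2

MEM[0x15,0x03,0x0c,0x02] = d0 e8 1b b2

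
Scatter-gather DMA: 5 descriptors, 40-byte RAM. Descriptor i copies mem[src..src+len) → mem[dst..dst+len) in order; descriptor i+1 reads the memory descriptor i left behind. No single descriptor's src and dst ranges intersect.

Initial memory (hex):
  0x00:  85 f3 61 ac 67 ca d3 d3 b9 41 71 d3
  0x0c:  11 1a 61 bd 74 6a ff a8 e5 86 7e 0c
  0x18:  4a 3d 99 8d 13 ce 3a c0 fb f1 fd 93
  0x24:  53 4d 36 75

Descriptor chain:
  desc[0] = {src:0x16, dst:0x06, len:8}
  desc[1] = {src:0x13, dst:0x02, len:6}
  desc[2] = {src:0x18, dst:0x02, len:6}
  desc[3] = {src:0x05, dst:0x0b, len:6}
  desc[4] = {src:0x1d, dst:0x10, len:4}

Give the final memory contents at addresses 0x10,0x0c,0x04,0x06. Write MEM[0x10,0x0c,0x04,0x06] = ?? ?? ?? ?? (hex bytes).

MEM[0x10,0x0c,0x04,0x06] = ce 13 99 13

  after D0: wrote 8B at 0x06 = 7e0c4a3d998d13ce
  after D1: wrote 6B at 0x02 = a8e5867e0c4a
  after D2: wrote 6B at 0x02 = 4a3d998d13ce
  after D3: wrote 6B at 0x0b = 8d13ce4a3d99
  after D4: wrote 4B at 0x10 = ce3ac0fb
query mem[0x10]=0xce, mem[0x0c]=0x13, mem[0x04]=0x99, mem[0x06]=0x13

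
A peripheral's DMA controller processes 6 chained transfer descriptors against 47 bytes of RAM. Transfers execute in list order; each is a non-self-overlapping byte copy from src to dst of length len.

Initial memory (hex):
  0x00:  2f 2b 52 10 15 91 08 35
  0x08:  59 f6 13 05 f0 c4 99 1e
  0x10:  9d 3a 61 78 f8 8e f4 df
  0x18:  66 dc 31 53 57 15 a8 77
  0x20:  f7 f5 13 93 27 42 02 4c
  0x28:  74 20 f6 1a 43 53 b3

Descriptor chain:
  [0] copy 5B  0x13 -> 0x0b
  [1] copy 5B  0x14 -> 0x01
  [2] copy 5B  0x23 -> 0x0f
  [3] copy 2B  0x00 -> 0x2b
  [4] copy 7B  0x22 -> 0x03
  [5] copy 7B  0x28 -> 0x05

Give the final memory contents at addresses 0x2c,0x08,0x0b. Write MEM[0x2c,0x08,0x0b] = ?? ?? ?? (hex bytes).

MEM[0x2c,0x08,0x0b] = f8 2f b3

  after D0: wrote 5B at 0x0b = 78f88ef4df
  after D1: wrote 5B at 0x01 = f88ef4df66
  after D2: wrote 5B at 0x0f = 932742024c
  after D3: wrote 2B at 0x2b = 2ff8
  after D4: wrote 7B at 0x03 = 13932742024c74
  after D5: wrote 7B at 0x05 = 7420f62ff853b3
query mem[0x2c]=0xf8, mem[0x08]=0x2f, mem[0x0b]=0xb3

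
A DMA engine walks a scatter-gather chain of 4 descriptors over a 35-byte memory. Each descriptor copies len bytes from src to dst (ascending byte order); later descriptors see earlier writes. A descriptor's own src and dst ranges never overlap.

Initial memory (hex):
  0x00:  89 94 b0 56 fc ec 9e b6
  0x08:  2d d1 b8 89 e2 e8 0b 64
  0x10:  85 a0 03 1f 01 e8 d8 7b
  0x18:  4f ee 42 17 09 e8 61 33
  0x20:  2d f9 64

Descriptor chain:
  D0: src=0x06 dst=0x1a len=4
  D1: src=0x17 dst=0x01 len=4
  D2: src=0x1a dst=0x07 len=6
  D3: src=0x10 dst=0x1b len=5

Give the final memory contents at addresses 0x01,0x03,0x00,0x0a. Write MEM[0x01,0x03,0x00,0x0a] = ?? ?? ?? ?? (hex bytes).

  after D0: wrote 4B at 0x1a = 9eb62dd1
  after D1: wrote 4B at 0x01 = 7b4fee9e
  after D2: wrote 6B at 0x07 = 9eb62dd16133
  after D3: wrote 5B at 0x1b = 85a0031f01
query mem[0x01]=0x7b, mem[0x03]=0xee, mem[0x00]=0x89, mem[0x0a]=0xd1

MEM[0x01,0x03,0x00,0x0a] = 7b ee 89 d1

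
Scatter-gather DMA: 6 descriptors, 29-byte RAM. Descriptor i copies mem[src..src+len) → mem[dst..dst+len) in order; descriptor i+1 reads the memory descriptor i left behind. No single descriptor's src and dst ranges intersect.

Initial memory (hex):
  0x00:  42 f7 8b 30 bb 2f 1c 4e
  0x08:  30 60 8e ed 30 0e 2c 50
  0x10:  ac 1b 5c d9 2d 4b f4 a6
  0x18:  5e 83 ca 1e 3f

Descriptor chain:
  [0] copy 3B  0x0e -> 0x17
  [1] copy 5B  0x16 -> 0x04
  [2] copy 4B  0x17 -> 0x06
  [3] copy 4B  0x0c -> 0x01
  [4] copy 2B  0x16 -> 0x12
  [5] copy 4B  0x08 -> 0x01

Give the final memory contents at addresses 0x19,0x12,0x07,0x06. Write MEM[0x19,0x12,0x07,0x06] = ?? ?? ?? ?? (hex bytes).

  after D0: wrote 3B at 0x17 = 2c50ac
  after D1: wrote 5B at 0x04 = f42c50acca
  after D2: wrote 4B at 0x06 = 2c50acca
  after D3: wrote 4B at 0x01 = 300e2c50
  after D4: wrote 2B at 0x12 = f42c
  after D5: wrote 4B at 0x01 = acca8eed
query mem[0x19]=0xac, mem[0x12]=0xf4, mem[0x07]=0x50, mem[0x06]=0x2c

MEM[0x19,0x12,0x07,0x06] = ac f4 50 2c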